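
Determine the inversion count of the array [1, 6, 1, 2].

Finding inversions in [1, 6, 1, 2]:

(1, 2): arr[1]=6 > arr[2]=1
(1, 3): arr[1]=6 > arr[3]=2

Total inversions: 2

The array has 2 inversion(s): (1,2), (1,3). Each pair (i,j) satisfies i < j and arr[i] > arr[j].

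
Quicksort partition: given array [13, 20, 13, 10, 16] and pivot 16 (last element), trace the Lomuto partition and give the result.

Lomuto partition with pivot = 16:

Initial array: [13, 20, 13, 10, 16]

arr[0]=13 <= 16: swap with position 0, array becomes [13, 20, 13, 10, 16]
arr[1]=20 > 16: no swap
arr[2]=13 <= 16: swap with position 1, array becomes [13, 13, 20, 10, 16]
arr[3]=10 <= 16: swap with position 2, array becomes [13, 13, 10, 20, 16]

Place pivot at position 3: [13, 13, 10, 16, 20]
Pivot position: 3

After partitioning with pivot 16, the array becomes [13, 13, 10, 16, 20]. The pivot is placed at index 3. All elements to the left of the pivot are <= 16, and all elements to the right are > 16.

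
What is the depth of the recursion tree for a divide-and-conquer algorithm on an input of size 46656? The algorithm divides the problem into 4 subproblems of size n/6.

For divide and conquer with division factor 6:

Problem sizes at each level:
Level 0: 46656
Level 1: 7776
Level 2: 1296
Level 3: 216
Level 4: 36
Level 5: 6
Level 6: 1

The root is level 0 and the size-1 base case is level 6 (the tree spans levels 0 through 6, i.e. 7 levels counting the root), so the depth is the number of divisions: log_6(46656) = 6

The recursion tree depth is log_6(46656) = 6. At each level, the problem size is divided by 6, so it takes 6 divisions to reduce to a base case of size 1. The algorithm makes 4 recursive calls at each level.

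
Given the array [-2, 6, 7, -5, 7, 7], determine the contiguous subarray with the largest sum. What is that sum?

Using Kadane's algorithm on [-2, 6, 7, -5, 7, 7]:

Scanning through the array:
Position 1 (value 6): max_ending_here = 6, max_so_far = 6
Position 2 (value 7): max_ending_here = 13, max_so_far = 13
Position 3 (value -5): max_ending_here = 8, max_so_far = 13
Position 4 (value 7): max_ending_here = 15, max_so_far = 15
Position 5 (value 7): max_ending_here = 22, max_so_far = 22

Maximum subarray: [6, 7, -5, 7, 7]
Maximum sum: 22

The maximum subarray is [6, 7, -5, 7, 7] with sum 22. This subarray runs from index 1 to index 5.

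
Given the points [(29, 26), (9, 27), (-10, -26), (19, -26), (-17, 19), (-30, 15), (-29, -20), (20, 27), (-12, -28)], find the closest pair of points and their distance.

Computing all pairwise distances among 9 points:

d((29, 26), (9, 27)) = 20.025
d((29, 26), (-10, -26)) = 65.0
d((29, 26), (19, -26)) = 52.9528
d((29, 26), (-17, 19)) = 46.5296
d((29, 26), (-30, 15)) = 60.0167
d((29, 26), (-29, -20)) = 74.027
d((29, 26), (20, 27)) = 9.0554
d((29, 26), (-12, -28)) = 67.8012
d((9, 27), (-10, -26)) = 56.3028
d((9, 27), (19, -26)) = 53.9351
d((9, 27), (-17, 19)) = 27.2029
d((9, 27), (-30, 15)) = 40.8044
d((9, 27), (-29, -20)) = 60.4401
d((9, 27), (20, 27)) = 11.0
d((9, 27), (-12, -28)) = 58.8727
d((-10, -26), (19, -26)) = 29.0
d((-10, -26), (-17, 19)) = 45.5412
d((-10, -26), (-30, 15)) = 45.618
d((-10, -26), (-29, -20)) = 19.9249
d((-10, -26), (20, 27)) = 60.9016
d((-10, -26), (-12, -28)) = 2.8284 <-- minimum
d((19, -26), (-17, 19)) = 57.6281
d((19, -26), (-30, 15)) = 63.8905
d((19, -26), (-29, -20)) = 48.3735
d((19, -26), (20, 27)) = 53.0094
d((19, -26), (-12, -28)) = 31.0644
d((-17, 19), (-30, 15)) = 13.6015
d((-17, 19), (-29, -20)) = 40.8044
d((-17, 19), (20, 27)) = 37.855
d((-17, 19), (-12, -28)) = 47.2652
d((-30, 15), (-29, -20)) = 35.0143
d((-30, 15), (20, 27)) = 51.4198
d((-30, 15), (-12, -28)) = 46.6154
d((-29, -20), (20, 27)) = 67.897
d((-29, -20), (-12, -28)) = 18.7883
d((20, 27), (-12, -28)) = 63.6318

Closest pair: (-10, -26) and (-12, -28) with distance 2.8284

The closest pair is (-10, -26) and (-12, -28) with Euclidean distance 2.8284. For 9 points, brute-force pairwise comparison is shown above. For large n, the divide-and-conquer algorithm (sort by x, recurse on halves, check the dividing strip) achieves O(n log n).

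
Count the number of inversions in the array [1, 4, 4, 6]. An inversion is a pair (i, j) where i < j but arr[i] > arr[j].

Finding inversions in [1, 4, 4, 6]:


Total inversions: 0

The array has 0 inversions. It is already sorted.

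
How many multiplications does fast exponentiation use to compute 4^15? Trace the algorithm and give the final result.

Computing 4^15 by squaring (build up from 4^1; each line after the first costs one multiplication):

4^1 = 4
4^2 = (4^1)^2 = 4^2 = 16
4^3 = 4 * 4^2 = 4 * 16 = 64
4^6 = (4^3)^2 = 64^2 = 4096
4^7 = 4 * 4^6 = 4 * 4096 = 16384
4^14 = (4^7)^2 = 16384^2 = 268435456
4^15 = 4 * 4^14 = 4 * 268435456 = 1073741824

Result: 1073741824
Multiplications needed: 6 (6 lines after 4^1)

4^15 = 1073741824. Using exponentiation by squaring, this requires 6 multiplications. The key idea: if the exponent is even, square the half-power; if odd, multiply by the base once.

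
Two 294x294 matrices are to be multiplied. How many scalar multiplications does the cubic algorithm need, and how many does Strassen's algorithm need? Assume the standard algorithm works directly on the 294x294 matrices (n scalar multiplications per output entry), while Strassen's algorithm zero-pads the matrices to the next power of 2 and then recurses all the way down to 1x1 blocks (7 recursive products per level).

Matrix multiplication for 294x294 matrices:

Strassen's algorithm requires power-of-2 dimensions. Pad 294x294 to 512x512 (next power of 2).

Standard algorithm: 294^3 = 25412184 multiplications
Strassen's algorithm: 7^(log2(512)) = 7^9 = 40353607 multiplications
Difference: 25412184 - 40353607 = -14941423 (Strassen uses MORE here due to padding overhead — for small or just-over-power-of-2 n, padding can outweigh the per-level savings)

Standard: 25412184 multiplications (294^3). Strassen: 40353607 multiplications (7^9, after padding to 512x512). Strassen reduces 8 recursive multiplications to 7 at each level.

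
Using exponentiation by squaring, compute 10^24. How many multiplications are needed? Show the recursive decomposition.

Computing 10^24 by squaring (build up from 10^1; each line after the first costs one multiplication):

10^1 = 10
10^2 = (10^1)^2 = 10^2 = 100
10^3 = 10 * 10^2 = 10 * 100 = 1000
10^6 = (10^3)^2 = 1000^2 = 1000000
10^12 = (10^6)^2 = 1000000^2 = 1000000000000
10^24 = (10^12)^2 = 1000000000000^2 = 1000000000000000000000000

Result: 1000000000000000000000000
Multiplications needed: 5 (5 lines after 10^1)

10^24 = 1000000000000000000000000. Using exponentiation by squaring, this requires 5 multiplications. The key idea: if the exponent is even, square the half-power; if odd, multiply by the base once.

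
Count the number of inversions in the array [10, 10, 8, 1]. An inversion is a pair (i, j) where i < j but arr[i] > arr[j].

Finding inversions in [10, 10, 8, 1]:

(0, 2): arr[0]=10 > arr[2]=8
(0, 3): arr[0]=10 > arr[3]=1
(1, 2): arr[1]=10 > arr[2]=8
(1, 3): arr[1]=10 > arr[3]=1
(2, 3): arr[2]=8 > arr[3]=1

Total inversions: 5

The array has 5 inversion(s): (0,2), (0,3), (1,2), (1,3), (2,3). Each pair (i,j) satisfies i < j and arr[i] > arr[j].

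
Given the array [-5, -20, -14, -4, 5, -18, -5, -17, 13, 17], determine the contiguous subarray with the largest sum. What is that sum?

Using Kadane's algorithm on [-5, -20, -14, -4, 5, -18, -5, -17, 13, 17]:

Scanning through the array:
Position 1 (value -20): max_ending_here = -20, max_so_far = -5
Position 2 (value -14): max_ending_here = -14, max_so_far = -5
Position 3 (value -4): max_ending_here = -4, max_so_far = -4
Position 4 (value 5): max_ending_here = 5, max_so_far = 5
Position 5 (value -18): max_ending_here = -13, max_so_far = 5
Position 6 (value -5): max_ending_here = -5, max_so_far = 5
Position 7 (value -17): max_ending_here = -17, max_so_far = 5
Position 8 (value 13): max_ending_here = 13, max_so_far = 13
Position 9 (value 17): max_ending_here = 30, max_so_far = 30

Maximum subarray: [13, 17]
Maximum sum: 30

The maximum subarray is [13, 17] with sum 30. This subarray runs from index 8 to index 9.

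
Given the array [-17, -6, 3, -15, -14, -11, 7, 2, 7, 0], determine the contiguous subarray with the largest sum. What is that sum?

Using Kadane's algorithm on [-17, -6, 3, -15, -14, -11, 7, 2, 7, 0]:

Scanning through the array:
Position 1 (value -6): max_ending_here = -6, max_so_far = -6
Position 2 (value 3): max_ending_here = 3, max_so_far = 3
Position 3 (value -15): max_ending_here = -12, max_so_far = 3
Position 4 (value -14): max_ending_here = -14, max_so_far = 3
Position 5 (value -11): max_ending_here = -11, max_so_far = 3
Position 6 (value 7): max_ending_here = 7, max_so_far = 7
Position 7 (value 2): max_ending_here = 9, max_so_far = 9
Position 8 (value 7): max_ending_here = 16, max_so_far = 16
Position 9 (value 0): max_ending_here = 16, max_so_far = 16

Maximum subarray: [7, 2, 7]
Maximum sum: 16

The maximum subarray is [7, 2, 7] with sum 16. This subarray runs from index 6 to index 8.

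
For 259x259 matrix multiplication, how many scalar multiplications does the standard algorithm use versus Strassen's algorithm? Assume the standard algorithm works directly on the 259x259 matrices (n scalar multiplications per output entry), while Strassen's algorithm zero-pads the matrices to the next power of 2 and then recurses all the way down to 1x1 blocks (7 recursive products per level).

Matrix multiplication for 259x259 matrices:

Strassen's algorithm requires power-of-2 dimensions. Pad 259x259 to 512x512 (next power of 2).

Standard algorithm: 259^3 = 17373979 multiplications
Strassen's algorithm: 7^(log2(512)) = 7^9 = 40353607 multiplications
Difference: 17373979 - 40353607 = -22979628 (Strassen uses MORE here due to padding overhead — for small or just-over-power-of-2 n, padding can outweigh the per-level savings)

Standard: 17373979 multiplications (259^3). Strassen: 40353607 multiplications (7^9, after padding to 512x512). Strassen reduces 8 recursive multiplications to 7 at each level.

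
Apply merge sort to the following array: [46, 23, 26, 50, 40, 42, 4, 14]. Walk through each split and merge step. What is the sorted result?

Merge sort trace:

Split: [46, 23, 26, 50, 40, 42, 4, 14] -> [46, 23, 26, 50] and [40, 42, 4, 14]
  Split: [46, 23, 26, 50] -> [46, 23] and [26, 50]
    Split: [46, 23] -> [46] and [23]
    Merge: [46] + [23] -> [23, 46]
    Split: [26, 50] -> [26] and [50]
    Merge: [26] + [50] -> [26, 50]
  Merge: [23, 46] + [26, 50] -> [23, 26, 46, 50]
  Split: [40, 42, 4, 14] -> [40, 42] and [4, 14]
    Split: [40, 42] -> [40] and [42]
    Merge: [40] + [42] -> [40, 42]
    Split: [4, 14] -> [4] and [14]
    Merge: [4] + [14] -> [4, 14]
  Merge: [40, 42] + [4, 14] -> [4, 14, 40, 42]
Merge: [23, 26, 46, 50] + [4, 14, 40, 42] -> [4, 14, 23, 26, 40, 42, 46, 50]

Final sorted array: [4, 14, 23, 26, 40, 42, 46, 50]

The merge sort proceeds by recursively splitting the array and merging sorted halves.
After all merges, the sorted array is [4, 14, 23, 26, 40, 42, 46, 50].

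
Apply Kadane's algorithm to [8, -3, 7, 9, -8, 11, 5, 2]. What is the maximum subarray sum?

Using Kadane's algorithm on [8, -3, 7, 9, -8, 11, 5, 2]:

Scanning through the array:
Position 1 (value -3): max_ending_here = 5, max_so_far = 8
Position 2 (value 7): max_ending_here = 12, max_so_far = 12
Position 3 (value 9): max_ending_here = 21, max_so_far = 21
Position 4 (value -8): max_ending_here = 13, max_so_far = 21
Position 5 (value 11): max_ending_here = 24, max_so_far = 24
Position 6 (value 5): max_ending_here = 29, max_so_far = 29
Position 7 (value 2): max_ending_here = 31, max_so_far = 31

Maximum subarray: [8, -3, 7, 9, -8, 11, 5, 2]
Maximum sum: 31

The maximum subarray is [8, -3, 7, 9, -8, 11, 5, 2] with sum 31. This subarray runs from index 0 to index 7.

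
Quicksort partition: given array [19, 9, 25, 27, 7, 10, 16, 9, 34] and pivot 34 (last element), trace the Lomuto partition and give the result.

Lomuto partition with pivot = 34:

Initial array: [19, 9, 25, 27, 7, 10, 16, 9, 34]

arr[0]=19 <= 34: swap with position 0, array becomes [19, 9, 25, 27, 7, 10, 16, 9, 34]
arr[1]=9 <= 34: swap with position 1, array becomes [19, 9, 25, 27, 7, 10, 16, 9, 34]
arr[2]=25 <= 34: swap with position 2, array becomes [19, 9, 25, 27, 7, 10, 16, 9, 34]
arr[3]=27 <= 34: swap with position 3, array becomes [19, 9, 25, 27, 7, 10, 16, 9, 34]
arr[4]=7 <= 34: swap with position 4, array becomes [19, 9, 25, 27, 7, 10, 16, 9, 34]
arr[5]=10 <= 34: swap with position 5, array becomes [19, 9, 25, 27, 7, 10, 16, 9, 34]
arr[6]=16 <= 34: swap with position 6, array becomes [19, 9, 25, 27, 7, 10, 16, 9, 34]
arr[7]=9 <= 34: swap with position 7, array becomes [19, 9, 25, 27, 7, 10, 16, 9, 34]

Place pivot at position 8: [19, 9, 25, 27, 7, 10, 16, 9, 34]
Pivot position: 8

After partitioning with pivot 34, the array becomes [19, 9, 25, 27, 7, 10, 16, 9, 34]. The pivot is placed at index 8. All elements to the left of the pivot are <= 34, and all elements to the right are > 34.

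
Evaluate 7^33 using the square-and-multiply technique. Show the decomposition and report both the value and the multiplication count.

Computing 7^33 by squaring (build up from 7^1; each line after the first costs one multiplication):

7^1 = 7
7^2 = (7^1)^2 = 7^2 = 49
7^4 = (7^2)^2 = 49^2 = 2401
7^8 = (7^4)^2 = 2401^2 = 5764801
7^16 = (7^8)^2 = 5764801^2 = 33232930569601
7^32 = (7^16)^2 = 33232930569601^2 = 1104427674243920646305299201
7^33 = 7 * 7^32 = 7 * 1104427674243920646305299201 = 7730993719707444524137094407

Result: 7730993719707444524137094407
Multiplications needed: 6 (6 lines after 7^1)

7^33 = 7730993719707444524137094407. Using exponentiation by squaring, this requires 6 multiplications. The key idea: if the exponent is even, square the half-power; if odd, multiply by the base once.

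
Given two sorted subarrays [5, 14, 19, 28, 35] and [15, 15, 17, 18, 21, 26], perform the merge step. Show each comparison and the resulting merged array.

Merging process:

Compare 5 vs 15: take 5 from left. Merged: [5]
Compare 14 vs 15: take 14 from left. Merged: [5, 14]
Compare 19 vs 15: take 15 from right. Merged: [5, 14, 15]
Compare 19 vs 15: take 15 from right. Merged: [5, 14, 15, 15]
Compare 19 vs 17: take 17 from right. Merged: [5, 14, 15, 15, 17]
Compare 19 vs 18: take 18 from right. Merged: [5, 14, 15, 15, 17, 18]
Compare 19 vs 21: take 19 from left. Merged: [5, 14, 15, 15, 17, 18, 19]
Compare 28 vs 21: take 21 from right. Merged: [5, 14, 15, 15, 17, 18, 19, 21]
Compare 28 vs 26: take 26 from right. Merged: [5, 14, 15, 15, 17, 18, 19, 21, 26]
Append remaining from left: [28, 35]. Merged: [5, 14, 15, 15, 17, 18, 19, 21, 26, 28, 35]

Final merged array: [5, 14, 15, 15, 17, 18, 19, 21, 26, 28, 35]
Total comparisons: 9

The merged array is [5, 14, 15, 15, 17, 18, 19, 21, 26, 28, 35], requiring 9 comparisons. The merge step runs in O(n) time where n is the total number of elements.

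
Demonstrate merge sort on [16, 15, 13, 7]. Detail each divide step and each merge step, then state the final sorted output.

Merge sort trace:

Split: [16, 15, 13, 7] -> [16, 15] and [13, 7]
  Split: [16, 15] -> [16] and [15]
  Merge: [16] + [15] -> [15, 16]
  Split: [13, 7] -> [13] and [7]
  Merge: [13] + [7] -> [7, 13]
Merge: [15, 16] + [7, 13] -> [7, 13, 15, 16]

Final sorted array: [7, 13, 15, 16]

The merge sort proceeds by recursively splitting the array and merging sorted halves.
After all merges, the sorted array is [7, 13, 15, 16].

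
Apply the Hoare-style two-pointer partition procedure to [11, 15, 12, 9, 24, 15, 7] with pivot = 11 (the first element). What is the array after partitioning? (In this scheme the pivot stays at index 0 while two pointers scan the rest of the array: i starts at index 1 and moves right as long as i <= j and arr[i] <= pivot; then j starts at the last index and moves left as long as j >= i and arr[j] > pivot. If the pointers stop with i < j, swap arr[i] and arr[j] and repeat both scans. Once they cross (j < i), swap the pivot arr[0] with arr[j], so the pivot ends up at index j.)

Hoare-style two-pointer partition with pivot = 11:

Initial array: [11, 15, 12, 9, 24, 15, 7]

Pointers start at i = 1, j = 6.
i stops at index 1 (arr[1]=15 > 11), j stops at index 6 (arr[6]=7 <= 11): swap arr[1] and arr[6], array becomes [11, 7, 12, 9, 24, 15, 15]
i stops at index 2 (arr[2]=12 > 11), j stops at index 3 (arr[3]=9 <= 11): swap arr[2] and arr[3], array becomes [11, 7, 9, 12, 24, 15, 15]
i ends at 3, j ends at 2: the pointers have crossed (j < i), so scanning stops.

Swap pivot arr[0] with arr[2] to place pivot at position 2: [9, 7, 11, 12, 24, 15, 15]
Pivot position: 2

After partitioning with pivot 11, the array becomes [9, 7, 11, 12, 24, 15, 15]. The pivot is placed at index 2. All elements to the left of the pivot are <= 11, and all elements to the right are > 11.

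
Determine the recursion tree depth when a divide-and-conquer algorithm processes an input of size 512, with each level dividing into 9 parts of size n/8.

For divide and conquer with division factor 8:

Problem sizes at each level:
Level 0: 512
Level 1: 64
Level 2: 8
Level 3: 1

The root is level 0 and the size-1 base case is level 3 (the tree spans levels 0 through 3, i.e. 4 levels counting the root), so the depth is the number of divisions: log_8(512) = 3

The recursion tree depth is log_8(512) = 3. At each level, the problem size is divided by 8, so it takes 3 divisions to reduce to a base case of size 1. The algorithm makes 9 recursive calls at each level.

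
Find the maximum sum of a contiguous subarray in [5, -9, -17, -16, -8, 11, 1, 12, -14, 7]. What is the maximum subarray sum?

Using Kadane's algorithm on [5, -9, -17, -16, -8, 11, 1, 12, -14, 7]:

Scanning through the array:
Position 1 (value -9): max_ending_here = -4, max_so_far = 5
Position 2 (value -17): max_ending_here = -17, max_so_far = 5
Position 3 (value -16): max_ending_here = -16, max_so_far = 5
Position 4 (value -8): max_ending_here = -8, max_so_far = 5
Position 5 (value 11): max_ending_here = 11, max_so_far = 11
Position 6 (value 1): max_ending_here = 12, max_so_far = 12
Position 7 (value 12): max_ending_here = 24, max_so_far = 24
Position 8 (value -14): max_ending_here = 10, max_so_far = 24
Position 9 (value 7): max_ending_here = 17, max_so_far = 24

Maximum subarray: [11, 1, 12]
Maximum sum: 24

The maximum subarray is [11, 1, 12] with sum 24. This subarray runs from index 5 to index 7.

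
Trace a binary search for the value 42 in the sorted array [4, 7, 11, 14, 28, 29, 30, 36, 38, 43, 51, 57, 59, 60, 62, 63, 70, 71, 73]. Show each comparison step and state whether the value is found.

Binary search for 42 in [4, 7, 11, 14, 28, 29, 30, 36, 38, 43, 51, 57, 59, 60, 62, 63, 70, 71, 73]:

lo=0, hi=18, mid=9, arr[mid]=43 -> 43 > 42, search left half
lo=0, hi=8, mid=4, arr[mid]=28 -> 28 < 42, search right half
lo=5, hi=8, mid=6, arr[mid]=30 -> 30 < 42, search right half
lo=7, hi=8, mid=7, arr[mid]=36 -> 36 < 42, search right half
lo=8, hi=8, mid=8, arr[mid]=38 -> 38 < 42, search right half
lo=9 > hi=8, target 42 not found

Binary search determines that 42 is not in the array after 5 comparisons. The search space was exhausted without finding the target.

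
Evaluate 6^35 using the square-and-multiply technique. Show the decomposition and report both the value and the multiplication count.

Computing 6^35 by squaring (build up from 6^1; each line after the first costs one multiplication):

6^1 = 6
6^2 = (6^1)^2 = 6^2 = 36
6^4 = (6^2)^2 = 36^2 = 1296
6^8 = (6^4)^2 = 1296^2 = 1679616
6^16 = (6^8)^2 = 1679616^2 = 2821109907456
6^17 = 6 * 6^16 = 6 * 2821109907456 = 16926659444736
6^34 = (6^17)^2 = 16926659444736^2 = 286511799958070431838109696
6^35 = 6 * 6^34 = 6 * 286511799958070431838109696 = 1719070799748422591028658176

Result: 1719070799748422591028658176
Multiplications needed: 7 (7 lines after 6^1)

6^35 = 1719070799748422591028658176. Using exponentiation by squaring, this requires 7 multiplications. The key idea: if the exponent is even, square the half-power; if odd, multiply by the base once.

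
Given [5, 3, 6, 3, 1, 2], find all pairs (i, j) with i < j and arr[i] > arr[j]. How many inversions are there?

Finding inversions in [5, 3, 6, 3, 1, 2]:

(0, 1): arr[0]=5 > arr[1]=3
(0, 3): arr[0]=5 > arr[3]=3
(0, 4): arr[0]=5 > arr[4]=1
(0, 5): arr[0]=5 > arr[5]=2
(1, 4): arr[1]=3 > arr[4]=1
(1, 5): arr[1]=3 > arr[5]=2
(2, 3): arr[2]=6 > arr[3]=3
(2, 4): arr[2]=6 > arr[4]=1
(2, 5): arr[2]=6 > arr[5]=2
(3, 4): arr[3]=3 > arr[4]=1
(3, 5): arr[3]=3 > arr[5]=2

Total inversions: 11

The array has 11 inversion(s): (0,1), (0,3), (0,4), (0,5), (1,4), (1,5), (2,3), (2,4), (2,5), (3,4), (3,5). Each pair (i,j) satisfies i < j and arr[i] > arr[j].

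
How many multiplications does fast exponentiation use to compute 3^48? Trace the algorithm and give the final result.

Computing 3^48 by squaring (build up from 3^1; each line after the first costs one multiplication):

3^1 = 3
3^2 = (3^1)^2 = 3^2 = 9
3^3 = 3 * 3^2 = 3 * 9 = 27
3^6 = (3^3)^2 = 27^2 = 729
3^12 = (3^6)^2 = 729^2 = 531441
3^24 = (3^12)^2 = 531441^2 = 282429536481
3^48 = (3^24)^2 = 282429536481^2 = 79766443076872509863361

Result: 79766443076872509863361
Multiplications needed: 6 (6 lines after 3^1)

3^48 = 79766443076872509863361. Using exponentiation by squaring, this requires 6 multiplications. The key idea: if the exponent is even, square the half-power; if odd, multiply by the base once.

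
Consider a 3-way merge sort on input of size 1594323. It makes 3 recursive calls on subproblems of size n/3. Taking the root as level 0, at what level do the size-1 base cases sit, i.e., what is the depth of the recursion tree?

For divide and conquer with division factor 3:

Problem sizes at each level:
Level 0: 1594323
Level 1: 531441
Level 2: 177147
Level 3: 59049
Level 4: 19683
Level 5: 6561
Level 6: 2187
Level 7: 729
Level 8: 243
Level 9: 81
Level 10: 27
Level 11: 9
Level 12: 3
Level 13: 1

The root is level 0 and the size-1 base case is level 13 (the tree spans levels 0 through 13, i.e. 14 levels counting the root), so the depth is the number of divisions: log_3(1594323) = 13

The recursion tree depth is log_3(1594323) = 13. At each level, the problem size is divided by 3, so it takes 13 divisions to reduce to a base case of size 1. The algorithm makes 3 recursive calls at each level.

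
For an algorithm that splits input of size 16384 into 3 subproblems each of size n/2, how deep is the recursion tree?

For divide and conquer with division factor 2:

Problem sizes at each level:
Level 0: 16384
Level 1: 8192
Level 2: 4096
Level 3: 2048
Level 4: 1024
Level 5: 512
Level 6: 256
Level 7: 128
Level 8: 64
Level 9: 32
Level 10: 16
Level 11: 8
Level 12: 4
Level 13: 2
Level 14: 1

The root is level 0 and the size-1 base case is level 14 (the tree spans levels 0 through 14, i.e. 15 levels counting the root), so the depth is the number of divisions: log_2(16384) = 14

The recursion tree depth is log_2(16384) = 14. At each level, the problem size is divided by 2, so it takes 14 divisions to reduce to a base case of size 1. The algorithm makes 3 recursive calls at each level.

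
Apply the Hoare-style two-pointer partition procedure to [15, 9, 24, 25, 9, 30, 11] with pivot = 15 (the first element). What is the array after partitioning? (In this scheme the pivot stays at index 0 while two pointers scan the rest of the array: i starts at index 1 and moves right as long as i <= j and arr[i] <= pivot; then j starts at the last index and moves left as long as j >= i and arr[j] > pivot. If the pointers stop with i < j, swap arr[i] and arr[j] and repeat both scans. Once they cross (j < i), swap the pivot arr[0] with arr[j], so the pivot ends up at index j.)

Hoare-style two-pointer partition with pivot = 15:

Initial array: [15, 9, 24, 25, 9, 30, 11]

Pointers start at i = 1, j = 6.
i stops at index 2 (arr[2]=24 > 15), j stops at index 6 (arr[6]=11 <= 15): swap arr[2] and arr[6], array becomes [15, 9, 11, 25, 9, 30, 24]
i stops at index 3 (arr[3]=25 > 15), j stops at index 4 (arr[4]=9 <= 15): swap arr[3] and arr[4], array becomes [15, 9, 11, 9, 25, 30, 24]
i ends at 4, j ends at 3: the pointers have crossed (j < i), so scanning stops.

Swap pivot arr[0] with arr[3] to place pivot at position 3: [9, 9, 11, 15, 25, 30, 24]
Pivot position: 3

After partitioning with pivot 15, the array becomes [9, 9, 11, 15, 25, 30, 24]. The pivot is placed at index 3. All elements to the left of the pivot are <= 15, and all elements to the right are > 15.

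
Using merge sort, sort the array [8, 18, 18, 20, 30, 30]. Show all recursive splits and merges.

Merge sort trace:

Split: [8, 18, 18, 20, 30, 30] -> [8, 18, 18] and [20, 30, 30]
  Split: [8, 18, 18] -> [8] and [18, 18]
    Split: [18, 18] -> [18] and [18]
    Merge: [18] + [18] -> [18, 18]
  Merge: [8] + [18, 18] -> [8, 18, 18]
  Split: [20, 30, 30] -> [20] and [30, 30]
    Split: [30, 30] -> [30] and [30]
    Merge: [30] + [30] -> [30, 30]
  Merge: [20] + [30, 30] -> [20, 30, 30]
Merge: [8, 18, 18] + [20, 30, 30] -> [8, 18, 18, 20, 30, 30]

Final sorted array: [8, 18, 18, 20, 30, 30]

The merge sort proceeds by recursively splitting the array and merging sorted halves.
After all merges, the sorted array is [8, 18, 18, 20, 30, 30].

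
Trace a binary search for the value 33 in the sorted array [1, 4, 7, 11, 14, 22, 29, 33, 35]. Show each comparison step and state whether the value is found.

Binary search for 33 in [1, 4, 7, 11, 14, 22, 29, 33, 35]:

lo=0, hi=8, mid=4, arr[mid]=14 -> 14 < 33, search right half
lo=5, hi=8, mid=6, arr[mid]=29 -> 29 < 33, search right half
lo=7, hi=8, mid=7, arr[mid]=33 -> Found target at index 7!

Binary search finds 33 at index 7 after 3 comparisons. The search repeatedly halves the search space by comparing with the middle element.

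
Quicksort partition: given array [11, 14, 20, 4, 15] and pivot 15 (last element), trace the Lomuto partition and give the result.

Lomuto partition with pivot = 15:

Initial array: [11, 14, 20, 4, 15]

arr[0]=11 <= 15: swap with position 0, array becomes [11, 14, 20, 4, 15]
arr[1]=14 <= 15: swap with position 1, array becomes [11, 14, 20, 4, 15]
arr[2]=20 > 15: no swap
arr[3]=4 <= 15: swap with position 2, array becomes [11, 14, 4, 20, 15]

Place pivot at position 3: [11, 14, 4, 15, 20]
Pivot position: 3

After partitioning with pivot 15, the array becomes [11, 14, 4, 15, 20]. The pivot is placed at index 3. All elements to the left of the pivot are <= 15, and all elements to the right are > 15.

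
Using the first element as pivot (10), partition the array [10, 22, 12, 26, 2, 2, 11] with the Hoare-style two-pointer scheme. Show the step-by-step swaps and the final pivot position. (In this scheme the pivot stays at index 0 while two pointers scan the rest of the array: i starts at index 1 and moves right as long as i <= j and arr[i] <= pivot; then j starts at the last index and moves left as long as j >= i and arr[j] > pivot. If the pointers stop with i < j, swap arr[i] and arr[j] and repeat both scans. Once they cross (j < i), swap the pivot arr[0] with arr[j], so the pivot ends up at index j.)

Hoare-style two-pointer partition with pivot = 10:

Initial array: [10, 22, 12, 26, 2, 2, 11]

Pointers start at i = 1, j = 6.
i stops at index 1 (arr[1]=22 > 10), j stops at index 5 (arr[5]=2 <= 10): swap arr[1] and arr[5], array becomes [10, 2, 12, 26, 2, 22, 11]
i stops at index 2 (arr[2]=12 > 10), j stops at index 4 (arr[4]=2 <= 10): swap arr[2] and arr[4], array becomes [10, 2, 2, 26, 12, 22, 11]
i ends at 3, j ends at 2: the pointers have crossed (j < i), so scanning stops.

Swap pivot arr[0] with arr[2] to place pivot at position 2: [2, 2, 10, 26, 12, 22, 11]
Pivot position: 2

After partitioning with pivot 10, the array becomes [2, 2, 10, 26, 12, 22, 11]. The pivot is placed at index 2. All elements to the left of the pivot are <= 10, and all elements to the right are > 10.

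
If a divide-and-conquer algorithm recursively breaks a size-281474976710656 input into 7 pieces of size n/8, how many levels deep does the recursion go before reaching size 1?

For divide and conquer with division factor 8:

Problem sizes at each level:
Level 0: 281474976710656
Level 1: 35184372088832
Level 2: 4398046511104
Level 3: 549755813888
Level 4: 68719476736
Level 5: 8589934592
Level 6: 1073741824
Level 7: 134217728
Level 8: 16777216
Level 9: 2097152
Level 10: 262144
Level 11: 32768
Level 12: 4096
Level 13: 512
Level 14: 64
Level 15: 8
Level 16: 1

The root is level 0 and the size-1 base case is level 16 (the tree spans levels 0 through 16, i.e. 17 levels counting the root), so the depth is the number of divisions: log_8(281474976710656) = 16

The recursion tree depth is log_8(281474976710656) = 16. At each level, the problem size is divided by 8, so it takes 16 divisions to reduce to a base case of size 1. The algorithm makes 7 recursive calls at each level.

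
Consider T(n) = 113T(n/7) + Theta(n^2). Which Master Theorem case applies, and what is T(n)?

Master Theorem for T(n) = 113T(n/7) + O(n^2):

a = 113, b = 7, c = 2
log_b(a) = log_7(113) = 2.4294

Case 1: c = 2 < log_7(113) = 2.4294
T(n) = O(n^(log_7 113))

For T(n) = 113T(n/7) + O(n^2): log_7(113) = 2.4294. This is Case 1 of the Master Theorem (c < log_b(a), work dominated by leaves), giving O(n^(log_7 113)).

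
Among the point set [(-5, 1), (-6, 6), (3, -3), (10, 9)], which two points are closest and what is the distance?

Computing all pairwise distances among 4 points:

d((-5, 1), (-6, 6)) = 5.099 <-- minimum
d((-5, 1), (3, -3)) = 8.9443
d((-5, 1), (10, 9)) = 17.0
d((-6, 6), (3, -3)) = 12.7279
d((-6, 6), (10, 9)) = 16.2788
d((3, -3), (10, 9)) = 13.8924

Closest pair: (-5, 1) and (-6, 6) with distance 5.099

The closest pair is (-5, 1) and (-6, 6) with Euclidean distance 5.099. For 4 points, brute-force pairwise comparison is shown above. For large n, the divide-and-conquer algorithm (sort by x, recurse on halves, check the dividing strip) achieves O(n log n).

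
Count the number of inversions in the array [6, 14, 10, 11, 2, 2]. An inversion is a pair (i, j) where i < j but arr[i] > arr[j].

Finding inversions in [6, 14, 10, 11, 2, 2]:

(0, 4): arr[0]=6 > arr[4]=2
(0, 5): arr[0]=6 > arr[5]=2
(1, 2): arr[1]=14 > arr[2]=10
(1, 3): arr[1]=14 > arr[3]=11
(1, 4): arr[1]=14 > arr[4]=2
(1, 5): arr[1]=14 > arr[5]=2
(2, 4): arr[2]=10 > arr[4]=2
(2, 5): arr[2]=10 > arr[5]=2
(3, 4): arr[3]=11 > arr[4]=2
(3, 5): arr[3]=11 > arr[5]=2

Total inversions: 10

The array has 10 inversion(s): (0,4), (0,5), (1,2), (1,3), (1,4), (1,5), (2,4), (2,5), (3,4), (3,5). Each pair (i,j) satisfies i < j and arr[i] > arr[j].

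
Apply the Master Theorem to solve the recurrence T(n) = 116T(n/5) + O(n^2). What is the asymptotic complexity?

Master Theorem for T(n) = 116T(n/5) + O(n^2):

a = 116, b = 5, c = 2
log_b(a) = log_5(116) = 2.9536

Case 1: c = 2 < log_5(116) = 2.9536
T(n) = O(n^(log_5 116))

For T(n) = 116T(n/5) + O(n^2): log_5(116) = 2.9536. This is Case 1 of the Master Theorem (c < log_b(a), work dominated by leaves), giving O(n^(log_5 116)).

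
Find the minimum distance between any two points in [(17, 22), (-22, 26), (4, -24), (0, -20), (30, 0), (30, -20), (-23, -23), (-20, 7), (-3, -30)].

Computing all pairwise distances among 9 points:

d((17, 22), (-22, 26)) = 39.2046
d((17, 22), (4, -24)) = 47.8017
d((17, 22), (0, -20)) = 45.31
d((17, 22), (30, 0)) = 25.5539
d((17, 22), (30, -20)) = 43.9659
d((17, 22), (-23, -23)) = 60.208
d((17, 22), (-20, 7)) = 39.9249
d((17, 22), (-3, -30)) = 55.7136
d((-22, 26), (4, -24)) = 56.356
d((-22, 26), (0, -20)) = 50.9902
d((-22, 26), (30, 0)) = 58.1378
d((-22, 26), (30, -20)) = 69.4262
d((-22, 26), (-23, -23)) = 49.0102
d((-22, 26), (-20, 7)) = 19.105
d((-22, 26), (-3, -30)) = 59.1354
d((4, -24), (0, -20)) = 5.6569 <-- minimum
d((4, -24), (30, 0)) = 35.3836
d((4, -24), (30, -20)) = 26.3059
d((4, -24), (-23, -23)) = 27.0185
d((4, -24), (-20, 7)) = 39.2046
d((4, -24), (-3, -30)) = 9.2195
d((0, -20), (30, 0)) = 36.0555
d((0, -20), (30, -20)) = 30.0
d((0, -20), (-23, -23)) = 23.1948
d((0, -20), (-20, 7)) = 33.6006
d((0, -20), (-3, -30)) = 10.4403
d((30, 0), (30, -20)) = 20.0
d((30, 0), (-23, -23)) = 57.7754
d((30, 0), (-20, 7)) = 50.4876
d((30, 0), (-3, -30)) = 44.5982
d((30, -20), (-23, -23)) = 53.0848
d((30, -20), (-20, 7)) = 56.8243
d((30, -20), (-3, -30)) = 34.4819
d((-23, -23), (-20, 7)) = 30.1496
d((-23, -23), (-3, -30)) = 21.1896
d((-20, 7), (-3, -30)) = 40.7185

Closest pair: (4, -24) and (0, -20) with distance 5.6569

The closest pair is (4, -24) and (0, -20) with Euclidean distance 5.6569. For 9 points, brute-force pairwise comparison is shown above. For large n, the divide-and-conquer algorithm (sort by x, recurse on halves, check the dividing strip) achieves O(n log n).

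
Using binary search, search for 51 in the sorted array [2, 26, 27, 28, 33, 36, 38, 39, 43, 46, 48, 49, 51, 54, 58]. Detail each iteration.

Binary search for 51 in [2, 26, 27, 28, 33, 36, 38, 39, 43, 46, 48, 49, 51, 54, 58]:

lo=0, hi=14, mid=7, arr[mid]=39 -> 39 < 51, search right half
lo=8, hi=14, mid=11, arr[mid]=49 -> 49 < 51, search right half
lo=12, hi=14, mid=13, arr[mid]=54 -> 54 > 51, search left half
lo=12, hi=12, mid=12, arr[mid]=51 -> Found target at index 12!

Binary search finds 51 at index 12 after 4 comparisons. The search repeatedly halves the search space by comparing with the middle element.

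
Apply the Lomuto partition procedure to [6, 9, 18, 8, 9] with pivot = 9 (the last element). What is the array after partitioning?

Lomuto partition with pivot = 9:

Initial array: [6, 9, 18, 8, 9]

arr[0]=6 <= 9: swap with position 0, array becomes [6, 9, 18, 8, 9]
arr[1]=9 <= 9: swap with position 1, array becomes [6, 9, 18, 8, 9]
arr[2]=18 > 9: no swap
arr[3]=8 <= 9: swap with position 2, array becomes [6, 9, 8, 18, 9]

Place pivot at position 3: [6, 9, 8, 9, 18]
Pivot position: 3

After partitioning with pivot 9, the array becomes [6, 9, 8, 9, 18]. The pivot is placed at index 3. All elements to the left of the pivot are <= 9, and all elements to the right are > 9.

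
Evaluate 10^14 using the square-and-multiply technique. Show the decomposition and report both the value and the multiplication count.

Computing 10^14 by squaring (build up from 10^1; each line after the first costs one multiplication):

10^1 = 10
10^2 = (10^1)^2 = 10^2 = 100
10^3 = 10 * 10^2 = 10 * 100 = 1000
10^6 = (10^3)^2 = 1000^2 = 1000000
10^7 = 10 * 10^6 = 10 * 1000000 = 10000000
10^14 = (10^7)^2 = 10000000^2 = 100000000000000

Result: 100000000000000
Multiplications needed: 5 (5 lines after 10^1)

10^14 = 100000000000000. Using exponentiation by squaring, this requires 5 multiplications. The key idea: if the exponent is even, square the half-power; if odd, multiply by the base once.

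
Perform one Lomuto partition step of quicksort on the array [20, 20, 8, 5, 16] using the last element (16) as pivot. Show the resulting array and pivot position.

Lomuto partition with pivot = 16:

Initial array: [20, 20, 8, 5, 16]

arr[0]=20 > 16: no swap
arr[1]=20 > 16: no swap
arr[2]=8 <= 16: swap with position 0, array becomes [8, 20, 20, 5, 16]
arr[3]=5 <= 16: swap with position 1, array becomes [8, 5, 20, 20, 16]

Place pivot at position 2: [8, 5, 16, 20, 20]
Pivot position: 2

After partitioning with pivot 16, the array becomes [8, 5, 16, 20, 20]. The pivot is placed at index 2. All elements to the left of the pivot are <= 16, and all elements to the right are > 16.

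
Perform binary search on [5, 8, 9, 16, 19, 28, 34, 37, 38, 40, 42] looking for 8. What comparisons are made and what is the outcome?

Binary search for 8 in [5, 8, 9, 16, 19, 28, 34, 37, 38, 40, 42]:

lo=0, hi=10, mid=5, arr[mid]=28 -> 28 > 8, search left half
lo=0, hi=4, mid=2, arr[mid]=9 -> 9 > 8, search left half
lo=0, hi=1, mid=0, arr[mid]=5 -> 5 < 8, search right half
lo=1, hi=1, mid=1, arr[mid]=8 -> Found target at index 1!

Binary search finds 8 at index 1 after 4 comparisons. The search repeatedly halves the search space by comparing with the middle element.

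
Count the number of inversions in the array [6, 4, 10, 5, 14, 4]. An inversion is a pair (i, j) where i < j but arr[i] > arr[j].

Finding inversions in [6, 4, 10, 5, 14, 4]:

(0, 1): arr[0]=6 > arr[1]=4
(0, 3): arr[0]=6 > arr[3]=5
(0, 5): arr[0]=6 > arr[5]=4
(2, 3): arr[2]=10 > arr[3]=5
(2, 5): arr[2]=10 > arr[5]=4
(3, 5): arr[3]=5 > arr[5]=4
(4, 5): arr[4]=14 > arr[5]=4

Total inversions: 7

The array has 7 inversion(s): (0,1), (0,3), (0,5), (2,3), (2,5), (3,5), (4,5). Each pair (i,j) satisfies i < j and arr[i] > arr[j].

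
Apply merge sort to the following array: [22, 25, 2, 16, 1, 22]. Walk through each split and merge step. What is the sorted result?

Merge sort trace:

Split: [22, 25, 2, 16, 1, 22] -> [22, 25, 2] and [16, 1, 22]
  Split: [22, 25, 2] -> [22] and [25, 2]
    Split: [25, 2] -> [25] and [2]
    Merge: [25] + [2] -> [2, 25]
  Merge: [22] + [2, 25] -> [2, 22, 25]
  Split: [16, 1, 22] -> [16] and [1, 22]
    Split: [1, 22] -> [1] and [22]
    Merge: [1] + [22] -> [1, 22]
  Merge: [16] + [1, 22] -> [1, 16, 22]
Merge: [2, 22, 25] + [1, 16, 22] -> [1, 2, 16, 22, 22, 25]

Final sorted array: [1, 2, 16, 22, 22, 25]

The merge sort proceeds by recursively splitting the array and merging sorted halves.
After all merges, the sorted array is [1, 2, 16, 22, 22, 25].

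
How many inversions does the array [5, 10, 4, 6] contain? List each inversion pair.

Finding inversions in [5, 10, 4, 6]:

(0, 2): arr[0]=5 > arr[2]=4
(1, 2): arr[1]=10 > arr[2]=4
(1, 3): arr[1]=10 > arr[3]=6

Total inversions: 3

The array has 3 inversion(s): (0,2), (1,2), (1,3). Each pair (i,j) satisfies i < j and arr[i] > arr[j].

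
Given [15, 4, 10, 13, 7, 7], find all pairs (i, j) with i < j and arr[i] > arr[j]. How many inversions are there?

Finding inversions in [15, 4, 10, 13, 7, 7]:

(0, 1): arr[0]=15 > arr[1]=4
(0, 2): arr[0]=15 > arr[2]=10
(0, 3): arr[0]=15 > arr[3]=13
(0, 4): arr[0]=15 > arr[4]=7
(0, 5): arr[0]=15 > arr[5]=7
(2, 4): arr[2]=10 > arr[4]=7
(2, 5): arr[2]=10 > arr[5]=7
(3, 4): arr[3]=13 > arr[4]=7
(3, 5): arr[3]=13 > arr[5]=7

Total inversions: 9

The array has 9 inversion(s): (0,1), (0,2), (0,3), (0,4), (0,5), (2,4), (2,5), (3,4), (3,5). Each pair (i,j) satisfies i < j and arr[i] > arr[j].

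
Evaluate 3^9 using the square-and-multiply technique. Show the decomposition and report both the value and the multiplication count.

Computing 3^9 by squaring (build up from 3^1; each line after the first costs one multiplication):

3^1 = 3
3^2 = (3^1)^2 = 3^2 = 9
3^4 = (3^2)^2 = 9^2 = 81
3^8 = (3^4)^2 = 81^2 = 6561
3^9 = 3 * 3^8 = 3 * 6561 = 19683

Result: 19683
Multiplications needed: 4 (4 lines after 3^1)

3^9 = 19683. Using exponentiation by squaring, this requires 4 multiplications. The key idea: if the exponent is even, square the half-power; if odd, multiply by the base once.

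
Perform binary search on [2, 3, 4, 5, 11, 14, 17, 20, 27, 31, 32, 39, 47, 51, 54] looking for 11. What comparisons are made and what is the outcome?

Binary search for 11 in [2, 3, 4, 5, 11, 14, 17, 20, 27, 31, 32, 39, 47, 51, 54]:

lo=0, hi=14, mid=7, arr[mid]=20 -> 20 > 11, search left half
lo=0, hi=6, mid=3, arr[mid]=5 -> 5 < 11, search right half
lo=4, hi=6, mid=5, arr[mid]=14 -> 14 > 11, search left half
lo=4, hi=4, mid=4, arr[mid]=11 -> Found target at index 4!

Binary search finds 11 at index 4 after 4 comparisons. The search repeatedly halves the search space by comparing with the middle element.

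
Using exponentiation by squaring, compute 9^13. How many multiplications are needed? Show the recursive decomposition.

Computing 9^13 by squaring (build up from 9^1; each line after the first costs one multiplication):

9^1 = 9
9^2 = (9^1)^2 = 9^2 = 81
9^3 = 9 * 9^2 = 9 * 81 = 729
9^6 = (9^3)^2 = 729^2 = 531441
9^12 = (9^6)^2 = 531441^2 = 282429536481
9^13 = 9 * 9^12 = 9 * 282429536481 = 2541865828329

Result: 2541865828329
Multiplications needed: 5 (5 lines after 9^1)

9^13 = 2541865828329. Using exponentiation by squaring, this requires 5 multiplications. The key idea: if the exponent is even, square the half-power; if odd, multiply by the base once.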